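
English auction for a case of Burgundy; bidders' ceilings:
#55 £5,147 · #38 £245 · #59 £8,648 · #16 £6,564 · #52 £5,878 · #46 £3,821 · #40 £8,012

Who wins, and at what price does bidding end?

#59 wins at £8,012

Limits in order: 8,648 (#59) > 8,012 (#40) > 6,564 (#16) > 5,878 (#52) > 5,147 (#55) > 3,821 (#46) > …
Once the price passes £8,012, only #59 is left; the hammer falls at #40's limit of £8,012.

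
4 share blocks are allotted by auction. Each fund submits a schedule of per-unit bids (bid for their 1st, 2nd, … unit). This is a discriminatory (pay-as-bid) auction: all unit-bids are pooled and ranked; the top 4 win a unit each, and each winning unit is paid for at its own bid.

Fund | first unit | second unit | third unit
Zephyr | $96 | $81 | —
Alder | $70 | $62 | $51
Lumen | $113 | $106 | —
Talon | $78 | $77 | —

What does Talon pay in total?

Talon pays $0

Pooled unit-bids ranked (top 4): 113 (Lumen-1), 106 (Lumen-2), 96 (Zephyr-1), 81 (Zephyr-2)
Next rejected bid: $78 (not a price — pay-as-bid).
Talon wins no units.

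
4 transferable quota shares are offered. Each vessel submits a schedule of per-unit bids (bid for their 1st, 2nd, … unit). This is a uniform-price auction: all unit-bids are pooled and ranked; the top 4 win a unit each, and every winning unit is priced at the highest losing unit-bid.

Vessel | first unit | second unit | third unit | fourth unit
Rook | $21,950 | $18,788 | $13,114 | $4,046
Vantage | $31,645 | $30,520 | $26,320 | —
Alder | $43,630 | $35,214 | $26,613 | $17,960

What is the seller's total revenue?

Merging the schedules and taking the best 4: 43,630 (Alder-1), 35,214 (Alder-2), 31,645 (Vantage-1), 30,520 (Vantage-2)
The (k+1)-th unit-bid is $26,613.
Allocation: Alder 2, Vantage 2. Every unit priced at $26,613.
Revenue = 4 × 26,613 = $106,452.

Total revenue: $106,452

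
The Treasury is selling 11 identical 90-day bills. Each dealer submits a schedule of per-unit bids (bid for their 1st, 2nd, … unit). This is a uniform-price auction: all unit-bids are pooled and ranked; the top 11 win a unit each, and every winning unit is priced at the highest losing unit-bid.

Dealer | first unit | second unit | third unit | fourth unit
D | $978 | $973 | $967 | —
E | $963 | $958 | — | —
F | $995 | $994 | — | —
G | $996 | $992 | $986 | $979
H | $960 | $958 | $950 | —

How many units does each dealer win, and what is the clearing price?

All unit-bids, highest first — top 11: 996 (G-1), 995 (F-1), 994 (F-2), 992 (G-2), 986 (G-3), 979 (G-4), 978 (D-1), 973 (D-2), 967 (D-3), 963 (E-1), 960 (H-1)
Highest rejected unit-bid = $958.
Allocation: D 3, E 1, F 2, G 4, H 1.

D 3, E 1, F 2, G 4, H 1; clearing price $958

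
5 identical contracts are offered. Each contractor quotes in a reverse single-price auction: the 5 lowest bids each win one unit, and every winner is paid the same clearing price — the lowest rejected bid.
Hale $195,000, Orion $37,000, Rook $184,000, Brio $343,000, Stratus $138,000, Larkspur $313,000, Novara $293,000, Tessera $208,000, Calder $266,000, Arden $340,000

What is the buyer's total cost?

Bids ranked low→high: 37,000 (Orion), 138,000 (Stratus), 184,000 (Rook), 195,000 (Hale), 208,000 (Tessera), 266,000 (Calder), 293,000 (Novara), …
Lowest 5: Orion, Stratus, Rook, Hale, Tessera.
Clearing price = lowest rejected bid = $266,000.
Total cost = 5 × $266,000 = $1,330,000.

Total cost: $1,330,000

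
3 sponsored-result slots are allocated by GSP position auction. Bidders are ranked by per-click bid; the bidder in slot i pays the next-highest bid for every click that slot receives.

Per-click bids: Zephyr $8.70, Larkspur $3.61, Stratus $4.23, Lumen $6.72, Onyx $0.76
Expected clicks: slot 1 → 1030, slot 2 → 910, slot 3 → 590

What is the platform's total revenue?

Sorting advertisers: $8.70 (Zephyr) > $6.72 (Lumen) > $4.23 (Stratus) > $3.61 (Larkspur) > …
Slot 1: Zephyr pays $6.72 × 1030 = $6921.60
Slot 2: Lumen pays $4.23 × 910 = $3849.30
Slot 3: Stratus pays $3.61 × 590 = $2129.90
Total = $12900.80

Total revenue: $12900.80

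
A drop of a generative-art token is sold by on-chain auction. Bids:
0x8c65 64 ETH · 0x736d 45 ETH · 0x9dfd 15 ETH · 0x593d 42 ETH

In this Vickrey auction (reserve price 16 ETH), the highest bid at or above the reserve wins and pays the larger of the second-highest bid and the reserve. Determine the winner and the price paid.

Bids in order: 64 (0x8c65) > 45 (0x736d) > 42 (0x593d) > 15 (0x9dfd)
0x8c65 has the top bid at or above the reserve (64 ETH).
Second-highest bid 45 ETH exceeds the reserve 16 ETH → payment 45 ETH.

0x8c65 pays 45 ETH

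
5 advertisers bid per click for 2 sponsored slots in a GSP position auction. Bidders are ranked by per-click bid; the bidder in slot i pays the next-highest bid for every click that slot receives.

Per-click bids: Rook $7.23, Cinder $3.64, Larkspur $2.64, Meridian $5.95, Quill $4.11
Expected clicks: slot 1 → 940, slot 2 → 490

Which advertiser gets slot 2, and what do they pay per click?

Meridian; $4.11 per click

Sorting advertisers: $7.23 (Rook) > $5.95 (Meridian) > $4.11 (Quill) > …
Slot 2 goes to the second-ranked bidder, Meridian, who pays the next bid down: $4.11/click.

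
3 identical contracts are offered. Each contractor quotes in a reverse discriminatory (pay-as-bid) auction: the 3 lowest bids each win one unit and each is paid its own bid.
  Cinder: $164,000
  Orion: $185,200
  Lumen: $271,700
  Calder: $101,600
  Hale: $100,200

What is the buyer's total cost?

Total cost: $365,800

Sorting: 100,200 (Hale), 101,600 (Calder), 164,000 (Cinder), 185,200 (Orion), 271,700 (Lumen)
Lowest 3: Hale, Calder, Cinder.
Total cost = 100,200 + 101,600 + 164,000 = $365,800.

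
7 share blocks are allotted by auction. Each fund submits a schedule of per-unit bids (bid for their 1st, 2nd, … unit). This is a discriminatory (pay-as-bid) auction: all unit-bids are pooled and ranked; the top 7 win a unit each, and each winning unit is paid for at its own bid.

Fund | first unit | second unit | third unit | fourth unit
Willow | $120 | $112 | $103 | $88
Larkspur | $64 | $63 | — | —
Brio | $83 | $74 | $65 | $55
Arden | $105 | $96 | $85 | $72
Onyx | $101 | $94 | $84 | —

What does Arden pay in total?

Pooled unit-bids ranked (top 7): 120 (Willow-1), 112 (Willow-2), 105 (Arden-1), 103 (Willow-3), 101 (Onyx-1), 96 (Arden-2), 94 (Onyx-2)
Next rejected bid: $88 (not a price — pay-as-bid).
Arden's winning unit-bids: 105 + 96 = $201.

Arden pays $201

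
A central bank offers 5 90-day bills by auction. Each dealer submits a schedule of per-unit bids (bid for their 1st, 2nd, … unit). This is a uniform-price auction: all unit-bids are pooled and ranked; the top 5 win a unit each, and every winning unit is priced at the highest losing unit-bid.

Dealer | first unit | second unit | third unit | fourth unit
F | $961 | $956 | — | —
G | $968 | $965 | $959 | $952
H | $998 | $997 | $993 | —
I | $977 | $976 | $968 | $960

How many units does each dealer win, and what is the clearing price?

H 3, I 2; clearing price $968

Pooled unit-bids ranked (top 5): 998 (H-1), 997 (H-2), 993 (H-3), 977 (I-1), 976 (I-2)
The (k+1)-th unit-bid is $968.
Allocation: H 3, I 2.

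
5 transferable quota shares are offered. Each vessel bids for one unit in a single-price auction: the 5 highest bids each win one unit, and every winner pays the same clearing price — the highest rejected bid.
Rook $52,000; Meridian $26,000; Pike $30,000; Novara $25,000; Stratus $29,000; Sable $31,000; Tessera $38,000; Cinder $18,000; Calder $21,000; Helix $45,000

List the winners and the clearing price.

Rook, Helix, Tessera, Sable, Pike; each pays $29,000

Sorting: 52,000 (Rook), 45,000 (Helix), 38,000 (Tessera), 31,000 (Sable), 30,000 (Pike), 29,000 (Stratus), 26,000 (Meridian), …
Top 5: Rook, Helix, Tessera, Sable, Pike.
Clearing price = highest rejected bid = $29,000.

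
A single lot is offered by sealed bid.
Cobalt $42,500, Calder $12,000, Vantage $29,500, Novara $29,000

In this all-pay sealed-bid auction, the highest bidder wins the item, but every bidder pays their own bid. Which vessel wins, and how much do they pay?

Cobalt pays $42,500

Rule: the highest bidder wins the item, but every bidder pays their own bid.
Bids in order: 42,500 (Cobalt) > 29,500 (Vantage) > 29,000 (Novara) > 12,000 (Calder)
Cobalt is highest and takes the item; every bidder forfeits their bid.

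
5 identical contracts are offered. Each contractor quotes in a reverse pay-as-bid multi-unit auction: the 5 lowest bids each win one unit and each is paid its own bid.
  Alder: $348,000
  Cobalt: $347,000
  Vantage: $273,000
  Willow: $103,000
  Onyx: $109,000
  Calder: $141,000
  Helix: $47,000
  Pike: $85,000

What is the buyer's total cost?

Ordering the bids: 47,000 (Helix), 85,000 (Pike), 103,000 (Willow), 109,000 (Onyx), 141,000 (Calder), 273,000 (Vantage), 347,000 (Cobalt), …
Lowest 5: Helix, Pike, Willow, Onyx, Calder.
Total cost = 47,000 + 85,000 + 103,000 + 109,000 + 141,000 = $485,000.

Total cost: $485,000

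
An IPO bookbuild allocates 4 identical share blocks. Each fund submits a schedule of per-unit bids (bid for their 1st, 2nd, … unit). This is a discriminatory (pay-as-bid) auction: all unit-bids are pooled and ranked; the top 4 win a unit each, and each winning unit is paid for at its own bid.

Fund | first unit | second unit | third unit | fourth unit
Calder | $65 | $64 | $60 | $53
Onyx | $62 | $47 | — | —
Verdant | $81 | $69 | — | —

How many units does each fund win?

Calder 2, Verdant 2

Merging the schedules and taking the best 4: 81 (Verdant-1), 69 (Verdant-2), 65 (Calder-1), 64 (Calder-2)
Next rejected bid: $62 (not a price — pay-as-bid).
Allocation: Calder 2, Verdant 2.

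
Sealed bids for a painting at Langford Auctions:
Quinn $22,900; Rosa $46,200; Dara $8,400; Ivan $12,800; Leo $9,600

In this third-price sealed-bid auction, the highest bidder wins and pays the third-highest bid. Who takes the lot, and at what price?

Third-price sealed-bid auction: the highest bidder wins and pays the third-highest bid.
Bids ranked: 46,200 (Rosa) > 22,900 (Quinn) > 12,800 (Ivan) > 9,600 (Leo) > 8,400 (Dara)
Rosa is highest; pays the third-highest bid, $12,800.

Rosa pays $12,800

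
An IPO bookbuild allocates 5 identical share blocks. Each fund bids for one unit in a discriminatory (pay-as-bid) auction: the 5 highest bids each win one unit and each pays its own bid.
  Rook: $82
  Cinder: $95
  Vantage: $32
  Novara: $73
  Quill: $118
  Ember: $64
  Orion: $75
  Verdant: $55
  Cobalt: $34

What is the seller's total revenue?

Sorting: 118 (Quill), 95 (Cinder), 82 (Rook), 75 (Orion), 73 (Novara), 64 (Ember), 55 (Verdant), …
The 5 highest are Quill, Cinder, Rook, Orion, Novara.
Total revenue = 118 + 95 + 82 + 75 + 73 = $443.

Total revenue: $443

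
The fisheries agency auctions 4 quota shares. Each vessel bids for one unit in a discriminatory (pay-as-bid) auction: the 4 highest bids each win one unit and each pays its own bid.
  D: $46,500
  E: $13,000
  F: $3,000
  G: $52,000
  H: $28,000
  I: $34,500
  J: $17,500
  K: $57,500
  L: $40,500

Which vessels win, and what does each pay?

Ordering the bids: 57,500 (K), 52,000 (G), 46,500 (D), 40,500 (L), 34,500 (I), 28,000 (H), …
The 4 highest are K, G, D, L.
Each winner pays its own bid: K $57,500, G $52,000, D $46,500, L $40,500.

K $57,500, G $52,000, D $46,500, L $40,500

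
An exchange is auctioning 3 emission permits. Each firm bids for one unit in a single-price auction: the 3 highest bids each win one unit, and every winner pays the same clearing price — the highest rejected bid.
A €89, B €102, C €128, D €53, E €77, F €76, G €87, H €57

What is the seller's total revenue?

Sorting: 128 (C), 102 (B), 89 (A), 87 (G), 77 (E), …
Winners (3 units): C, B, A.
Highest unsuccessful bid: €87 → clearing price.
Total revenue = 3 × €87 = €261.

Total revenue: €261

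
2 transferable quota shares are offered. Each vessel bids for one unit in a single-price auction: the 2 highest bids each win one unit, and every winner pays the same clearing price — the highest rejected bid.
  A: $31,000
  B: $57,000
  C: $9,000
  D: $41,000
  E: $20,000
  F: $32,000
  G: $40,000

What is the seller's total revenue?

Bids ranked high→low: 57,000 (B), 41,000 (D), 40,000 (G), 32,000 (F), …
Winners (2 units): B, D.
Highest unsuccessful bid: $40,000 → clearing price.
Total revenue = 2 × $40,000 = $80,000.

Total revenue: $80,000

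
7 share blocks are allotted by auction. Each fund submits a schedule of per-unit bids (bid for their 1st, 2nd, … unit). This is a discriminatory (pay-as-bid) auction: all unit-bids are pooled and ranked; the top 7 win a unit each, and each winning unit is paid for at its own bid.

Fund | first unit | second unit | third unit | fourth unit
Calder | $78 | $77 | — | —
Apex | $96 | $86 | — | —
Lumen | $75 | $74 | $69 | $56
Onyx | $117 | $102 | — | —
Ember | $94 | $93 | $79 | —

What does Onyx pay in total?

All unit-bids, highest first — top 7: 117 (Onyx-1), 102 (Onyx-2), 96 (Apex-1), 94 (Ember-1), 93 (Ember-2), 86 (Apex-2), 79 (Ember-3)
Next rejected bid: $78 (not a price — pay-as-bid).
Onyx's winning unit-bids: 117 + 102 = $219.

Onyx pays $219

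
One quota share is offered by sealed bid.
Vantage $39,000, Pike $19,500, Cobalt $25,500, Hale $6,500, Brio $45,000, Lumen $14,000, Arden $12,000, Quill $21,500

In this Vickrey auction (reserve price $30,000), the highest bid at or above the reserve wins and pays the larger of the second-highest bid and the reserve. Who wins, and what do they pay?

Brio pays $39,000

Vickrey auction (reserve price $30,000): the highest bid at or above the reserve wins and pays the larger of the second-highest bid and the reserve.
Bids ranked: 45,000 (Brio) > 39,000 (Vantage) > 25,500 (Cobalt) > 21,500 (Quill) > 19,500 (Pike) > 14,000 (Lumen) > …
Brio has the top bid at or above the reserve ($45,000).
max(second-highest $39,000, reserve $30,000) = $39,000; the reserve does not bind.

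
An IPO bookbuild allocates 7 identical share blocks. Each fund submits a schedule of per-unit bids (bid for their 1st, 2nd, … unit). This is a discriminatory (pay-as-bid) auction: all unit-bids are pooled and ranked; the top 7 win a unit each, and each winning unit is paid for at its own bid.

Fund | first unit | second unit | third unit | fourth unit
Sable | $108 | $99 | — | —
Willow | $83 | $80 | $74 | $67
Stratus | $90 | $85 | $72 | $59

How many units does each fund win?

Merging the schedules and taking the best 7: 108 (Sable-1), 99 (Sable-2), 90 (Stratus-1), 85 (Stratus-2), 83 (Willow-1), 80 (Willow-2), 74 (Willow-3)
Next rejected bid: $72 (not a price — pay-as-bid).
Allocation: Sable 2, Stratus 2, Willow 3.

Sable 2, Stratus 2, Willow 3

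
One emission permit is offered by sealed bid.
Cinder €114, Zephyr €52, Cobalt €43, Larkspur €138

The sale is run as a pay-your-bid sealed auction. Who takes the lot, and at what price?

Larkspur pays €138

Bids ranked: 138 (Larkspur) > 114 (Cinder) > 52 (Zephyr) > 43 (Cobalt)
First-price: Larkspur pays what they bid, €138.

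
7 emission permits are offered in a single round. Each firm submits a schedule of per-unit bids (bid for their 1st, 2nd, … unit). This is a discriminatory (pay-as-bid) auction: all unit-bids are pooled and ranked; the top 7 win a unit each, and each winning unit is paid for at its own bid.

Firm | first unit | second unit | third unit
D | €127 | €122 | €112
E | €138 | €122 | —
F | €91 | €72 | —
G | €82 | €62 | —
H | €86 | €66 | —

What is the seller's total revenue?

Pooled unit-bids ranked (top 7): 138 (E-1), 127 (D-1), 122 (D-2), 122 (E-2), 112 (D-3), 91 (F-1), 86 (H-1)
Next rejected bid: €82 (not a price — pay-as-bid).
Each winning unit pays its own bid.
Revenue = 138 + 127 + 122 + 122 + 112 + 91 + 86 = €798.

Total revenue: €798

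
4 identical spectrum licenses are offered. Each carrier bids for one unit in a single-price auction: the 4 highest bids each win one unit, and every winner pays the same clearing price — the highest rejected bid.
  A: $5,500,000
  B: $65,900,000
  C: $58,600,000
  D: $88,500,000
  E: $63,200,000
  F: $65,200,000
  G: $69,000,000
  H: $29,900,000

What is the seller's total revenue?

Ordering the bids: 88,500,000 (D), 69,000,000 (G), 65,900,000 (B), 65,200,000 (F), 63,200,000 (E), 58,600,000 (C), …
Winners (4 units): D, G, B, F.
First losing bid is E's $63,200,000, which sets the uniform price.
Total revenue = 4 × $63,200,000 = $252,800,000.

Total revenue: $252,800,000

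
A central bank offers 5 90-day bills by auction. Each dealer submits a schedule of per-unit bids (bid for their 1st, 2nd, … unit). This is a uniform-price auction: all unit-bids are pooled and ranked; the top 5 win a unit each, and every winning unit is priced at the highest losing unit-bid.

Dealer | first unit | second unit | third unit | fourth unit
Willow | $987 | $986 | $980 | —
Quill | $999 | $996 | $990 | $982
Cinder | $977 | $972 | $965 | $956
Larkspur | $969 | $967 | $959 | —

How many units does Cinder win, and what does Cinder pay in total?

Cinder: 0 units, pays $0

Merging the schedules and taking the best 5: 999 (Quill-1), 996 (Quill-2), 990 (Quill-3), 987 (Willow-1), 986 (Willow-2)
First bid not allocated: $982.
Cinder wins 0 unit(s) at $982 each.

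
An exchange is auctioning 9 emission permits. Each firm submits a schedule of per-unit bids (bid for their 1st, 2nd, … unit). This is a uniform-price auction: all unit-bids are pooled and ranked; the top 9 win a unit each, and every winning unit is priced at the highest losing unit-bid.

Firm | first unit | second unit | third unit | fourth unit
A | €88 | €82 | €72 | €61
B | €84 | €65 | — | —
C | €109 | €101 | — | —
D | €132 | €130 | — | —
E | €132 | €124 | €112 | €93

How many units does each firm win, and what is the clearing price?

A 1, C 2, D 2, E 4; clearing price €84

Pooled unit-bids ranked (top 9): 132 (D-1), 132 (E-1), 130 (D-2), 124 (E-2), 112 (E-3), 109 (C-1), 101 (C-2), 93 (E-4), 88 (A-1)
First bid not allocated: €84.
Allocation: A 1, C 2, D 2, E 4.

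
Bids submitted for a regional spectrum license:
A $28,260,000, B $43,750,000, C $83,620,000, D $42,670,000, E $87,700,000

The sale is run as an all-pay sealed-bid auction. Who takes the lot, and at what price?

E pays $87,700,000

All-pay sealed-bid auction: the highest bidder wins the item, but every bidder pays their own bid.
Bids ranked: 87,700,000 (E) > 83,620,000 (C) > 43,750,000 (B) > 42,670,000 (D) > 28,260,000 (A)
E is highest and takes the item; every bidder forfeits their bid.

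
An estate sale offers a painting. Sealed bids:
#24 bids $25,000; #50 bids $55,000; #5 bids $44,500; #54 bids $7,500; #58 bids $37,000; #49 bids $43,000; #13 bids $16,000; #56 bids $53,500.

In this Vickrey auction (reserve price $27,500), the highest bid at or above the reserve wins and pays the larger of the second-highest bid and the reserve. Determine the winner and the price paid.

Rule: the highest bid at or above the reserve wins and pays the larger of the second-highest bid and the reserve.
Sorting bids: 55,000 (#50) > 53,500 (#56) > 44,500 (#5) > 43,000 (#49) > 37,000 (#58) > 25,000 (#24) > …
#50 has the top bid at or above the reserve ($55,000).
max(second-highest $53,500, reserve $27,500) = $53,500; the reserve does not bind.

#50 pays $53,500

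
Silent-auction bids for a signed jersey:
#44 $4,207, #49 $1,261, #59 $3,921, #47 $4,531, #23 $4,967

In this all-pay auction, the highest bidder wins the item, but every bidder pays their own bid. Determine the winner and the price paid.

#23 pays $4,967

All-pay auction: the highest bidder wins the item, but every bidder pays their own bid.
Bids in order: 4,967 (#23) > 4,531 (#47) > 4,207 (#44) > 3,921 (#59) > 1,261 (#49)
#23 wins with the top bid; all bids are sunk regardless.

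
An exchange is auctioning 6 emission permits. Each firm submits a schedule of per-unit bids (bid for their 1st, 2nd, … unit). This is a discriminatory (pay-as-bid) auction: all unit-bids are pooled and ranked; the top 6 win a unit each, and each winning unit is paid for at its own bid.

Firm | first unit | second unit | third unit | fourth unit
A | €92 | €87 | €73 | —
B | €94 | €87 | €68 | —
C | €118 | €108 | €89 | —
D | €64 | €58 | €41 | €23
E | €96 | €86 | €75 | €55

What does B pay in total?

Merging the schedules and taking the best 6: 118 (C-1), 108 (C-2), 96 (E-1), 94 (B-1), 92 (A-1), 89 (C-3)
Next rejected bid: €87 (not a price — pay-as-bid).
B's winning unit-bids: 94 = €94.

B pays €94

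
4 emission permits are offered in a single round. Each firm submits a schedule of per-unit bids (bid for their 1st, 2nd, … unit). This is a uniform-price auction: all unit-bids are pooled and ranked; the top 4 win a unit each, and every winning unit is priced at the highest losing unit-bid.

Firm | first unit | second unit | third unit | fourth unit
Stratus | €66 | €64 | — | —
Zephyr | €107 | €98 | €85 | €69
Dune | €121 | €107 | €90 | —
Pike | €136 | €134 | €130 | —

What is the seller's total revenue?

Total revenue: €428

All unit-bids, highest first — top 4: 136 (Pike-1), 134 (Pike-2), 130 (Pike-3), 121 (Dune-1)
Highest rejected unit-bid = €107.
Allocation: Dune 1, Pike 3. Every unit priced at €107.
Revenue = 4 × 107 = €428.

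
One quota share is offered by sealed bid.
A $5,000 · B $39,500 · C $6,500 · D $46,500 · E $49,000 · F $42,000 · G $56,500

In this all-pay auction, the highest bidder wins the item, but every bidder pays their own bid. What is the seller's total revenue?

Bids in order: 56,500 (G) > 49,000 (E) > 46,500 (D) > 42,000 (F) > 39,500 (B) > 6,500 (C) > …
Every bidder forfeits their bid regardless of winning.
Revenue = 5,000 + 39,500 + 6,500 + 46,500 + 49,000 + 42,000 + 56,500 = $245,000.

Total revenue: $245,000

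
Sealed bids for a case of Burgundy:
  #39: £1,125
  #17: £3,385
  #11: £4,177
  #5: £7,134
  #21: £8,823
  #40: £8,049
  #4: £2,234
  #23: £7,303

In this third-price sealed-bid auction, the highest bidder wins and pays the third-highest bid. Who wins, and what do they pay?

#21 pays £7,303

Sorting bids: 8,823 (#21) > 8,049 (#40) > 7,303 (#23) > 7,134 (#5) > 4,177 (#11) > 3,385 (#17) > …
#21 wins; payment is bid #3 in the ranking = £7,303.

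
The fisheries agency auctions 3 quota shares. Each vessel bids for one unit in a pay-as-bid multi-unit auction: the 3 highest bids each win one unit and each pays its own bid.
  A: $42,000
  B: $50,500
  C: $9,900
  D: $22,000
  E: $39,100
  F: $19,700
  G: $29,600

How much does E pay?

E pays $39,100

Sorting: 50,500 (B), 42,000 (A), 39,100 (E), 29,600 (G), 22,000 (D), …
Top 3: B, A, E.
E wins → own bid $39,100.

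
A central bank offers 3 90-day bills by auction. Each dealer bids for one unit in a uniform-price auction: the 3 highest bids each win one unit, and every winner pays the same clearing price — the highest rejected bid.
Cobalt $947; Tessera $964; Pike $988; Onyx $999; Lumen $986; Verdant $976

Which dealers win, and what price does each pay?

Ordering the bids: 999 (Onyx), 988 (Pike), 986 (Lumen), 976 (Verdant), 964 (Tessera), …
Winners (3 units): Onyx, Pike, Lumen.
First losing bid is Verdant's $976, which sets the uniform price.

Onyx, Pike, Lumen; each pays $976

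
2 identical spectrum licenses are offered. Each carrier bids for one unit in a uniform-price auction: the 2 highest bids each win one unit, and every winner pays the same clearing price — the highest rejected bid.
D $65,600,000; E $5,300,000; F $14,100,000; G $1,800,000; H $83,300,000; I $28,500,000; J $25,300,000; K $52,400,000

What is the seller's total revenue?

Total revenue: $104,800,000

Ordering the bids: 83,300,000 (H), 65,600,000 (D), 52,400,000 (K), 28,500,000 (I), …
Top 2: H, D.
First losing bid is K's $52,400,000, which sets the uniform price.
Total revenue = 2 × $52,400,000 = $104,800,000.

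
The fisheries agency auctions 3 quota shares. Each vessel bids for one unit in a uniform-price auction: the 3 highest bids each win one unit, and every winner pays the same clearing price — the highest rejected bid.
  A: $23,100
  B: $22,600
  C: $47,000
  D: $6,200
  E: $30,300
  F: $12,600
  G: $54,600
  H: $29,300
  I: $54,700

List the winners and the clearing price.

Bids ranked high→low: 54,700 (I), 54,600 (G), 47,000 (C), 30,300 (E), 29,300 (H), …
Winners (3 units): I, G, C.
Highest unsuccessful bid: $30,300 → clearing price.

I, G, C; each pays $30,300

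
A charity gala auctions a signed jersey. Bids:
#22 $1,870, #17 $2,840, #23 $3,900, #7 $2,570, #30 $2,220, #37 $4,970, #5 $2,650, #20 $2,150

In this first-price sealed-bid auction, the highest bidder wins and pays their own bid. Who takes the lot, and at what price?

Bids ranked: 4,970 (#37) > 3,900 (#23) > 2,840 (#17) > 2,650 (#5) > 2,570 (#7) > 2,220 (#30) > …
#37 is highest → pays own bid, $4,970.

#37 pays $4,970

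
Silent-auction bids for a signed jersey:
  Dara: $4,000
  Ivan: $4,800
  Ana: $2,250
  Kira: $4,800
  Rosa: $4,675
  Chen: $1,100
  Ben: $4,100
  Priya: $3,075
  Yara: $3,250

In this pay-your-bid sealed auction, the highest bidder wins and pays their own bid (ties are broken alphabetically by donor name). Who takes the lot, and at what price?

Ivan pays $4,800

Rule: the highest bidder wins and pays their own bid.
Bids ranked: 4,800 (Ivan) > 4,800 (Kira) > 4,675 (Rosa) > 4,100 (Ben) > 4,000 (Dara) > 3,250 (Yara) > …
Ivan and Kira tie at $4,800; tie-break gives it to Ivan.
First-price: Ivan pays what they bid, $4,800.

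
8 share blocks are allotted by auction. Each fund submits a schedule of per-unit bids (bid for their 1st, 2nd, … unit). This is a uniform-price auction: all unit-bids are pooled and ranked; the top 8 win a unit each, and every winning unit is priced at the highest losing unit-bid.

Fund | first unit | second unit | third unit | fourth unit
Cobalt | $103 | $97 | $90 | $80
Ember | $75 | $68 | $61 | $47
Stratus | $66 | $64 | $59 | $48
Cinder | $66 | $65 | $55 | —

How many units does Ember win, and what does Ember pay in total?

Ember: 2 units, pays $130

Merging the schedules and taking the best 8: 103 (Cobalt-1), 97 (Cobalt-2), 90 (Cobalt-3), 80 (Cobalt-4), 75 (Ember-1), 68 (Ember-2), 66 (Stratus-1), 66 (Cinder-1)
The (k+1)-th unit-bid is $65.
Ember wins 2 unit(s) at $65 each.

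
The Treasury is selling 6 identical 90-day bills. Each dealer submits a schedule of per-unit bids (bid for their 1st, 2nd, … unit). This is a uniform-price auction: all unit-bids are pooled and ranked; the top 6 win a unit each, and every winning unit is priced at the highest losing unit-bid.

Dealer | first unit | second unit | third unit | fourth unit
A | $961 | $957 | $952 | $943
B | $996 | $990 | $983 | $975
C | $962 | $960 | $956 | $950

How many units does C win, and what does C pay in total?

C: 1 unit, pays $960

Pooled unit-bids ranked (top 6): 996 (B-1), 990 (B-2), 983 (B-3), 975 (B-4), 962 (C-1), 961 (A-1)
First bid not allocated: $960.
C wins 1 unit(s) at $960 each.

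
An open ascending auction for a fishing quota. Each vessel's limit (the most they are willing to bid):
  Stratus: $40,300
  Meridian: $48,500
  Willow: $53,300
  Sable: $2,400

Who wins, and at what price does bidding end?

Limits in order: 53,300 (Willow) > 48,500 (Meridian) > 40,300 (Stratus) > 2,400 (Sable)
Meridian is the last rival to drop out, at $48,500; Willow remains and wins at that price.

Willow wins at $48,500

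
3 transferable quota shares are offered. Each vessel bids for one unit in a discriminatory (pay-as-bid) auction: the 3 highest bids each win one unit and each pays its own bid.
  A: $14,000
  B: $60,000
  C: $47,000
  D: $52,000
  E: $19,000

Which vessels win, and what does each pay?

Ordering the bids: 60,000 (B), 52,000 (D), 47,000 (C), 19,000 (E), 14,000 (A)
The 3 highest are B, D, C.
Each winner pays its own bid: B $60,000, D $52,000, C $47,000.

B $60,000, D $52,000, C $47,000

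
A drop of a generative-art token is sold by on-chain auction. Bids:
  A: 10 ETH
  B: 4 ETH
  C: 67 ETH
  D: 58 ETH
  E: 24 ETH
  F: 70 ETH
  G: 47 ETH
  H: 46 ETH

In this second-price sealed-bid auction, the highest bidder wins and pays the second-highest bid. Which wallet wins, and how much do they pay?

F pays 67 ETH

Sorting bids: 70 (F) > 67 (C) > 58 (D) > 47 (G) > 46 (H) > 24 (E) > …
F is highest; pays the second-highest bid, 67 ETH.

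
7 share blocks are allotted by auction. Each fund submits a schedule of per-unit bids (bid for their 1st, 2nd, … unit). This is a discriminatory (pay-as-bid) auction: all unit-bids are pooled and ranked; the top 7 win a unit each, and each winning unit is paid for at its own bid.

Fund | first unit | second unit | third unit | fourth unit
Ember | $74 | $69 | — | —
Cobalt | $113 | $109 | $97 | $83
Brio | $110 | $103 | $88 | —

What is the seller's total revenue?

Total revenue: $703

All unit-bids, highest first — top 7: 113 (Cobalt-1), 110 (Brio-1), 109 (Cobalt-2), 103 (Brio-2), 97 (Cobalt-3), 88 (Brio-3), 83 (Cobalt-4)
Next rejected bid: $74 (not a price — pay-as-bid).
Each winning unit pays its own bid.
Revenue = 113 + 110 + 109 + 103 + 97 + 88 + 83 = $703.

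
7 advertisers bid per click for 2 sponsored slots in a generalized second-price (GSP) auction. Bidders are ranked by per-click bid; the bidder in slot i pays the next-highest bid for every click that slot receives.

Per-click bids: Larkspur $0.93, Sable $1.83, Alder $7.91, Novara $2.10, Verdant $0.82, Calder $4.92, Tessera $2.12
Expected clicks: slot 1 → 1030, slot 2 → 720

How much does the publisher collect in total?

Total revenue: $6594.00

Ranked by bid: $7.91 (Alder) > $4.92 (Calder) > $2.12 (Tessera) > …
Slot 1: Alder pays $4.92 × 1030 = $5067.60
Slot 2: Calder pays $2.12 × 720 = $1526.40
Total = $6594.00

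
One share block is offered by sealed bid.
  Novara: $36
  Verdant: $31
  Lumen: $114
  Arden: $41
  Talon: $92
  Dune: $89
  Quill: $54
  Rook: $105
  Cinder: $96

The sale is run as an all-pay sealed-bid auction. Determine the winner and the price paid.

Bids ranked: 114 (Lumen) > 105 (Rook) > 96 (Cinder) > 92 (Talon) > 89 (Dune) > 54 (Quill) > …
Lumen wins with the top bid; all bids are sunk regardless.

Lumen pays $114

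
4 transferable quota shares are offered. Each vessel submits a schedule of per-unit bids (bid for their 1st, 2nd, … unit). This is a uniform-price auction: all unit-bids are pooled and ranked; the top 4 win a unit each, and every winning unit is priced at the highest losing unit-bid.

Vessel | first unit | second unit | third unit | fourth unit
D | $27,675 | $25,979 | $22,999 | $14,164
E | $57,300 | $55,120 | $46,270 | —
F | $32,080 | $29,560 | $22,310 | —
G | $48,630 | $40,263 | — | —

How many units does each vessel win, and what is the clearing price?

Pooled unit-bids ranked (top 4): 57,300 (E-1), 55,120 (E-2), 48,630 (G-1), 46,270 (E-3)
First bid not allocated: $40,263.
Allocation: E 3, G 1.

E 3, G 1; clearing price $40,263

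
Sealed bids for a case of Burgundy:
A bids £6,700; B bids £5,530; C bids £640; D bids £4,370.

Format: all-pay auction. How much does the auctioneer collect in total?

Total revenue: £17,240

Sorting bids: 6,700 (A) > 5,530 (B) > 4,370 (D) > 640 (C)
A wins with the top bid; all bids are sunk regardless.
Every bidder forfeits their bid regardless of winning.
Revenue = 6,700 + 5,530 + 640 + 4,370 = £17,240.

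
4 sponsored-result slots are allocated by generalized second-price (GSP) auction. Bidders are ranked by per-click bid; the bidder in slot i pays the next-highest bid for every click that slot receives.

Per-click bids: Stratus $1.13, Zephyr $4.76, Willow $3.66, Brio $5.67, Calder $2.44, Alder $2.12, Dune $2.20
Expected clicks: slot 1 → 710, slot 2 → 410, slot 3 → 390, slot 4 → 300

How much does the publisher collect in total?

Per-click bids in order: $5.67 (Brio) > $4.76 (Zephyr) > $3.66 (Willow) > $2.44 (Calder) > $2.20 (Dune) > …
Slot 1: Brio pays $4.76 × 710 = $3379.60
Slot 2: Zephyr pays $3.66 × 410 = $1500.60
Slot 3: Willow pays $2.44 × 390 = $951.60
Slot 4: Calder pays $2.20 × 300 = $660.00
Total = $6491.80

Total revenue: $6491.80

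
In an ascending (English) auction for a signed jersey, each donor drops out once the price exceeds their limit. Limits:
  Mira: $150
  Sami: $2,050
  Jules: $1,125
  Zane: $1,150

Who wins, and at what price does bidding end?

Rule: the price rises until one bidder remains; the winner pays the price at which the last rival dropped out.
Limits ranked: 2,050 (Sami) > 1,150 (Zane) > 1,125 (Jules) > 150 (Mira)
Bidding ends when Zane exits at $1,150; Sami takes it.

Sami wins at $1,150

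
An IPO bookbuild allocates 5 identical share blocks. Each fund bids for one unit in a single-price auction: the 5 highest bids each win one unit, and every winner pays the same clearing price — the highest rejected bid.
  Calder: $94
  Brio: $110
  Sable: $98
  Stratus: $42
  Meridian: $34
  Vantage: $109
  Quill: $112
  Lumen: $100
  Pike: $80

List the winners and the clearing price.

Sorting: 112 (Quill), 110 (Brio), 109 (Vantage), 100 (Lumen), 98 (Sable), 94 (Calder), 80 (Pike), …
Top 5: Quill, Brio, Vantage, Lumen, Sable.
Clearing price = highest rejected bid = $94.

Quill, Brio, Vantage, Lumen, Sable; each pays $94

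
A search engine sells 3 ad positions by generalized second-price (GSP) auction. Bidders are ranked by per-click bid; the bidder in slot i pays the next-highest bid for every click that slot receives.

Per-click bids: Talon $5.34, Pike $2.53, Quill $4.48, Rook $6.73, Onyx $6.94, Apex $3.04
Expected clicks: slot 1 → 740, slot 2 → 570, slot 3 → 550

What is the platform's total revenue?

Total revenue: $10488.00

Sorting advertisers: $6.94 (Onyx) > $6.73 (Rook) > $5.34 (Talon) > $4.48 (Quill) > …
Slot 1: Onyx pays $6.73 × 740 = $4980.20
Slot 2: Rook pays $5.34 × 570 = $3043.80
Slot 3: Talon pays $4.48 × 550 = $2464.00
Total = $10488.00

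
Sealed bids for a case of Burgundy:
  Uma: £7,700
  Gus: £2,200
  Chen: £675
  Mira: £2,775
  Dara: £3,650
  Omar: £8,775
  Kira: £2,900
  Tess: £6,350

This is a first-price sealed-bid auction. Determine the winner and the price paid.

Bids in order: 8,775 (Omar) > 7,700 (Uma) > 6,350 (Tess) > 3,650 (Dara) > 2,900 (Kira) > 2,775 (Mira) > …
Omar has the highest bid and pays exactly that: £8,775.

Omar pays £8,775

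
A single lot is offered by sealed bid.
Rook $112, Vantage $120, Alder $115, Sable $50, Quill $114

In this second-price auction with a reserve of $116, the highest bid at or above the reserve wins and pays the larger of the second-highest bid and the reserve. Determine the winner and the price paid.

Bids in order: 120 (Vantage) > 115 (Alder) > 114 (Quill) > 112 (Rook) > 50 (Sable)
Highest eligible bid: Vantage at $120.
max(second-highest $115, reserve $116) = $116.

Vantage pays $116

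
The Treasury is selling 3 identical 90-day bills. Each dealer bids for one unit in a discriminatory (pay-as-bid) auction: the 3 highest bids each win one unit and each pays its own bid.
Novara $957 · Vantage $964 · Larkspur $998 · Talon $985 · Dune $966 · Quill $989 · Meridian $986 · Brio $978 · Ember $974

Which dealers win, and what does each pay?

Larkspur $998, Quill $989, Meridian $986

Sorting: 998 (Larkspur), 989 (Quill), 986 (Meridian), 985 (Talon), 978 (Brio), …
Top 3: Larkspur, Quill, Meridian.
Each winner pays its own bid: Larkspur $998, Quill $989, Meridian $986.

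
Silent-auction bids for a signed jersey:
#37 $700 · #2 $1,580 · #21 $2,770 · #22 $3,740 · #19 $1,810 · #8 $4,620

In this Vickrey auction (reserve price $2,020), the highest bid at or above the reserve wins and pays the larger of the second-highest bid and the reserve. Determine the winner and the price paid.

#8 pays $3,740

Bids ranked: 4,620 (#8) > 3,740 (#22) > 2,770 (#21) > 1,810 (#19) > 1,580 (#2) > 700 (#37)
#8 has the top bid at or above the reserve ($4,620).
max(second-highest $3,740, reserve $2,020) = $3,740; the reserve does not bind.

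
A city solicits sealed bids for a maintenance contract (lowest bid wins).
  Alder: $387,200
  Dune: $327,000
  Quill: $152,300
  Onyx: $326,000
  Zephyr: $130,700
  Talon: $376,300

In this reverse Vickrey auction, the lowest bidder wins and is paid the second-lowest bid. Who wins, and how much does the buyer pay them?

Sorting bids: 130,700 (Zephyr) < 152,300 (Quill) < 326,000 (Onyx) < 327,000 (Dune) < 376,300 (Talon) < 387,200 (Alder)
Second-price: Zephyr is paid Quill's bid of $152,300.

Zephyr is paid $152,300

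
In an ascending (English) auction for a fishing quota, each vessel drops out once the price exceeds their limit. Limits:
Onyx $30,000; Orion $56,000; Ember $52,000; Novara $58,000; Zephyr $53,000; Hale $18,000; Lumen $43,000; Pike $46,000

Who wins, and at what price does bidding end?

Novara wins at $56,000

Limits in order: 58,000 (Novara) > 56,000 (Orion) > 53,000 (Zephyr) > 52,000 (Ember) > 46,000 (Pike) > 43,000 (Lumen) > …
Once the price passes $56,000, only Novara is left; the hammer falls at Orion's limit of $56,000.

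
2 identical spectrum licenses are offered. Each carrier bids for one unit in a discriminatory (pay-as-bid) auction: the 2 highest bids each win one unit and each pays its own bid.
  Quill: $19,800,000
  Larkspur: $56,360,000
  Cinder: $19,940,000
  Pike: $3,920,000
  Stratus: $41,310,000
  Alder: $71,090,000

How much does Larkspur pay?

Larkspur pays $56,360,000

Sorting: 71,090,000 (Alder), 56,360,000 (Larkspur), 41,310,000 (Stratus), 19,940,000 (Cinder), …
Top 2: Alder, Larkspur.
Larkspur wins → own bid $56,360,000.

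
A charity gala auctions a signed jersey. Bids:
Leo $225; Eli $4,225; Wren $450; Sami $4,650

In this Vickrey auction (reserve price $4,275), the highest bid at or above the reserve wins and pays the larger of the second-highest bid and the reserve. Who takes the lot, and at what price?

Sami pays $4,275

Rule: the highest bid at or above the reserve wins and pays the larger of the second-highest bid and the reserve.
Bids in order: 4,650 (Sami) > 4,225 (Eli) > 450 (Wren) > 225 (Leo)
Highest eligible bid: Sami at $4,650.
Second-highest bid $4,225 is below the reserve $4,275, so the reserve binds → payment $4,275.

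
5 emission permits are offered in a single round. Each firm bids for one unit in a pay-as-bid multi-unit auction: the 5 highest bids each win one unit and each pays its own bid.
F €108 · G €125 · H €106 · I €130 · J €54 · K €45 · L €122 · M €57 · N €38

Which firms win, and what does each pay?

Sorting: 130 (I), 125 (G), 122 (L), 108 (F), 106 (H), 57 (M), 54 (J), …
Winners (5 units): I, G, L, F, H.
Each winner pays its own bid: I €130, G €125, L €122, F €108, H €106.

I €130, G €125, L €122, F €108, H €106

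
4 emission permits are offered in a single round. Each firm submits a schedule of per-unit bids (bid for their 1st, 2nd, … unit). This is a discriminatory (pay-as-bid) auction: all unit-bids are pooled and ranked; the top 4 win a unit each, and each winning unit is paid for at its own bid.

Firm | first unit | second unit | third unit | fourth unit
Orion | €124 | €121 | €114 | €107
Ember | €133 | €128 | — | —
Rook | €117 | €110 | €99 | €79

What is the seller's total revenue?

Total revenue: €506

All unit-bids, highest first — top 4: 133 (Ember-1), 128 (Ember-2), 124 (Orion-1), 121 (Orion-2)
Next rejected bid: €117 (not a price — pay-as-bid).
Each winning unit pays its own bid.
Revenue = 133 + 128 + 124 + 121 = €506.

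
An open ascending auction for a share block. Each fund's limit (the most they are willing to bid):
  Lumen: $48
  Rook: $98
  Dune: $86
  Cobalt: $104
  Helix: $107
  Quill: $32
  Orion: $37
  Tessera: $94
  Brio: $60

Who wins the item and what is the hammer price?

Rule: the price rises until one bidder remains; the winner pays the price at which the last rival dropped out.
Sorting limits: 107 (Helix) > 104 (Cobalt) > 98 (Rook) > 94 (Tessera) > 86 (Dune) > 60 (Brio) > …
Bidding ends when Cobalt exits at $104; Helix takes it.

Helix wins at $104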